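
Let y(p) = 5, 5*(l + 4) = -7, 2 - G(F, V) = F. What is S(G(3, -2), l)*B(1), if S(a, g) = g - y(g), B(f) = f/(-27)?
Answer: 52/135 ≈ 0.38519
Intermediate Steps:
G(F, V) = 2 - F
l = -27/5 (l = -4 + (1/5)*(-7) = -4 - 7/5 = -27/5 ≈ -5.4000)
B(f) = -f/27 (B(f) = f*(-1/27) = -f/27)
S(a, g) = -5 + g (S(a, g) = g - 1*5 = g - 5 = -5 + g)
S(G(3, -2), l)*B(1) = (-5 - 27/5)*(-1/27*1) = -52/5*(-1/27) = 52/135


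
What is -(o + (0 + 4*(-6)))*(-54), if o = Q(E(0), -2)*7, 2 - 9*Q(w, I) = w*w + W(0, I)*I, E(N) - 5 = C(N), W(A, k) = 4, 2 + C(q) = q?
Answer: -1254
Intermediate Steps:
C(q) = -2 + q
E(N) = 3 + N (E(N) = 5 + (-2 + N) = 3 + N)
Q(w, I) = 2/9 - 4*I/9 - w²/9 (Q(w, I) = 2/9 - (w*w + 4*I)/9 = 2/9 - (w² + 4*I)/9 = 2/9 + (-4*I/9 - w²/9) = 2/9 - 4*I/9 - w²/9)
o = 7/9 (o = (2/9 - 4/9*(-2) - (3 + 0)²/9)*7 = (2/9 + 8/9 - ⅑*3²)*7 = (2/9 + 8/9 - ⅑*9)*7 = (2/9 + 8/9 - 1)*7 = (⅑)*7 = 7/9 ≈ 0.77778)
-(o + (0 + 4*(-6)))*(-54) = -(7/9 + (0 + 4*(-6)))*(-54) = -(7/9 + (0 - 24))*(-54) = -(7/9 - 24)*(-54) = -(-209)*(-54)/9 = -1*1254 = -1254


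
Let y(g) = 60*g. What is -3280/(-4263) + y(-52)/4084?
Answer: 23740/4352523 ≈ 0.0054543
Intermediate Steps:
-3280/(-4263) + y(-52)/4084 = -3280/(-4263) + (60*(-52))/4084 = -3280*(-1/4263) - 3120*1/4084 = 3280/4263 - 780/1021 = 23740/4352523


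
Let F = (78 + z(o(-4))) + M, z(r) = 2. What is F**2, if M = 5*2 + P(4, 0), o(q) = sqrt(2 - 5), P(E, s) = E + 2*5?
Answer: 10816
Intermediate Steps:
P(E, s) = 10 + E (P(E, s) = E + 10 = 10 + E)
o(q) = I*sqrt(3) (o(q) = sqrt(-3) = I*sqrt(3))
M = 24 (M = 5*2 + (10 + 4) = 10 + 14 = 24)
F = 104 (F = (78 + 2) + 24 = 80 + 24 = 104)
F**2 = 104**2 = 10816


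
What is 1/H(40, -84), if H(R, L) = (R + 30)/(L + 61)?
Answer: -23/70 ≈ -0.32857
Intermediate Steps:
H(R, L) = (30 + R)/(61 + L)
1/H(40, -84) = 1/((30 + 40)/(61 - 84)) = 1/(70/(-23)) = 1/(-1/23*70) = 1/(-70/23) = -23/70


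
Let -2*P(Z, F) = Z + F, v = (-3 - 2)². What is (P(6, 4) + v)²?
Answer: 400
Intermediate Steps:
v = 25 (v = (-5)² = 25)
P(Z, F) = -F/2 - Z/2 (P(Z, F) = -(Z + F)/2 = -(F + Z)/2 = -F/2 - Z/2)
(P(6, 4) + v)² = ((-½*4 - ½*6) + 25)² = ((-2 - 3) + 25)² = (-5 + 25)² = 20² = 400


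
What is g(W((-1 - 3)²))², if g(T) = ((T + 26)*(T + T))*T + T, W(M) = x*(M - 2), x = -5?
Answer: 185993812900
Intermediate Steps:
W(M) = 10 - 5*M (W(M) = -5*(M - 2) = -5*(-2 + M) = 10 - 5*M)
g(T) = T + 2*T²*(26 + T) (g(T) = ((26 + T)*(2*T))*T + T = (2*T*(26 + T))*T + T = 2*T²*(26 + T) + T = T + 2*T²*(26 + T))
g(W((-1 - 3)²))² = ((10 - 5*(-1 - 3)²)*(1 + 2*(10 - 5*(-1 - 3)²)² + 52*(10 - 5*(-1 - 3)²)))² = ((10 - 5*(-4)²)*(1 + 2*(10 - 5*(-4)²)² + 52*(10 - 5*(-4)²)))² = ((10 - 5*16)*(1 + 2*(10 - 5*16)² + 52*(10 - 5*16)))² = ((10 - 80)*(1 + 2*(10 - 80)² + 52*(10 - 80)))² = (-70*(1 + 2*(-70)² + 52*(-70)))² = (-70*(1 + 2*4900 - 3640))² = (-70*(1 + 9800 - 3640))² = (-70*6161)² = (-431270)² = 185993812900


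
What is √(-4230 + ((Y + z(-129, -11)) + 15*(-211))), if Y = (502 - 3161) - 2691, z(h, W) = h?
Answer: I*√12874 ≈ 113.46*I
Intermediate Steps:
Y = -5350 (Y = -2659 - 2691 = -5350)
√(-4230 + ((Y + z(-129, -11)) + 15*(-211))) = √(-4230 + ((-5350 - 129) + 15*(-211))) = √(-4230 + (-5479 - 3165)) = √(-4230 - 8644) = √(-12874) = I*√12874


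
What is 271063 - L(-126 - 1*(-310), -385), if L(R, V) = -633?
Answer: 271696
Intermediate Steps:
271063 - L(-126 - 1*(-310), -385) = 271063 - 1*(-633) = 271063 + 633 = 271696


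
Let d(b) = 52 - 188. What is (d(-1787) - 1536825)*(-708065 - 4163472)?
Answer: 7487362379057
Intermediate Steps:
d(b) = -136
(d(-1787) - 1536825)*(-708065 - 4163472) = (-136 - 1536825)*(-708065 - 4163472) = -1536961*(-4871537) = 7487362379057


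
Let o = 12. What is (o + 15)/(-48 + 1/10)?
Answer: -270/479 ≈ -0.56367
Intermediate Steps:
(o + 15)/(-48 + 1/10) = (12 + 15)/(-48 + 1/10) = 27/(-48 + 1/10) = 27/(-479/10) = 27*(-10/479) = -270/479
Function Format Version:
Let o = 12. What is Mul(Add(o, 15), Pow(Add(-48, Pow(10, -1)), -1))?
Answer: Rational(-270, 479) ≈ -0.56367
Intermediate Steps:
Mul(Add(o, 15), Pow(Add(-48, Pow(10, -1)), -1)) = Mul(Add(12, 15), Pow(Add(-48, Pow(10, -1)), -1)) = Mul(27, Pow(Add(-48, Rational(1, 10)), -1)) = Mul(27, Pow(Rational(-479, 10), -1)) = Mul(27, Rational(-10, 479)) = Rational(-270, 479)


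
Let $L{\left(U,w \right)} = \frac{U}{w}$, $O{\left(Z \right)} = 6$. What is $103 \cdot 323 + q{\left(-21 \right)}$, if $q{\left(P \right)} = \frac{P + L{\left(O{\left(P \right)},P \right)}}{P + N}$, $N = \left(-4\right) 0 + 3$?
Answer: $\frac{4192043}{126} \approx 33270.0$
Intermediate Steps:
$N = 3$ ($N = 0 + 3 = 3$)
$q{\left(P \right)} = \frac{P + \frac{6}{P}}{3 + P}$ ($q{\left(P \right)} = \frac{P + \frac{6}{P}}{P + 3} = \frac{P + \frac{6}{P}}{3 + P}$)
$103 \cdot 323 + q{\left(-21 \right)} = 103 \cdot 323 + \frac{6 + \left(-21\right)^{2}}{\left(-21\right) \left(3 - 21\right)} = 33269 - \frac{6 + 441}{21 \left(-18\right)} = 33269 - \left(- \frac{1}{378}\right) 447 = 33269 + \frac{149}{126} = \frac{4192043}{126}$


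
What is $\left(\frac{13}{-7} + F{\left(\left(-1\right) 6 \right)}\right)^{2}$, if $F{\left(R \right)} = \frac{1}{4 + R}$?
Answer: $\frac{1089}{196} \approx 5.5561$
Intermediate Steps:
$\left(\frac{13}{-7} + F{\left(\left(-1\right) 6 \right)}\right)^{2} = \left(\frac{13}{-7} + \frac{1}{4 - 6}\right)^{2} = \left(13 \left(- \frac{1}{7}\right) + \frac{1}{4 - 6}\right)^{2} = \left(- \frac{13}{7} + \frac{1}{-2}\right)^{2} = \left(- \frac{13}{7} - \frac{1}{2}\right)^{2} = \left(- \frac{33}{14}\right)^{2} = \frac{1089}{196}$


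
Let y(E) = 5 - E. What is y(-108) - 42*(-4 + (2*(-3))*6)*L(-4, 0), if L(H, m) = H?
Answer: -6607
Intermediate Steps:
y(-108) - 42*(-4 + (2*(-3))*6)*L(-4, 0) = (5 - 1*(-108)) - 42*(-4 + (2*(-3))*6)*(-4) = (5 + 108) - 42*(-4 - 6*6)*(-4) = 113 - 42*(-4 - 36)*(-4) = 113 - 42*(-40*(-4)) = 113 - 42*160 = 113 - 1*6720 = 113 - 6720 = -6607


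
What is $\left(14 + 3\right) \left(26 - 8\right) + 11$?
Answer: $317$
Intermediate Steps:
$\left(14 + 3\right) \left(26 - 8\right) + 11 = 17 \left(26 - 8\right) + 11 = 17 \cdot 18 + 11 = 306 + 11 = 317$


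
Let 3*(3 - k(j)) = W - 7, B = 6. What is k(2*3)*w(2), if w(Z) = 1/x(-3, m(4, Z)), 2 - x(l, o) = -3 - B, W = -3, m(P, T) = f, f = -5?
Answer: 19/33 ≈ 0.57576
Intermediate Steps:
m(P, T) = -5
x(l, o) = 11 (x(l, o) = 2 - (-3 - 1*6) = 2 - (-3 - 6) = 2 - 1*(-9) = 2 + 9 = 11)
w(Z) = 1/11
k(j) = 19/3 (k(j) = 3 - (-3 - 7)/3 = 3 - 1/3*(-10) = 3 + 10/3 = 19/3)
k(2*3)*w(2) = (19/3)*(1/11) = 19/33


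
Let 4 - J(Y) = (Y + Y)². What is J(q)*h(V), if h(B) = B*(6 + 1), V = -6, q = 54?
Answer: 489720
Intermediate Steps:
J(Y) = 4 - 4*Y² (J(Y) = 4 - (Y + Y)² = 4 - (2*Y)² = 4 - 4*Y²)
h(B) = 7*B (h(B) = B*7 = 7*B)
J(q)*h(V) = (4 - 4*54²)*(7*(-6)) = (4 - 4*2916)*(-42) = (4 - 11664)*(-42) = -11660*(-42) = 489720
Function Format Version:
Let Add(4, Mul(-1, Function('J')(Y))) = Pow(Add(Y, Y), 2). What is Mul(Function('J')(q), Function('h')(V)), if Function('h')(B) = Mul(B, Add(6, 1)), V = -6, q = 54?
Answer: 489720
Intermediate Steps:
Function('J')(Y) = Add(4, Mul(-4, Pow(Y, 2))) (Function('J')(Y) = Add(4, Mul(-1, Pow(Add(Y, Y), 2))) = Add(4, Mul(-1, Pow(Mul(2, Y), 2))) = Add(4, Mul(-1, Mul(4, Pow(Y, 2)))) = Add(4, Mul(-4, Pow(Y, 2))))
Function('h')(B) = Mul(7, B) (Function('h')(B) = Mul(B, 7) = Mul(7, B))
Mul(Function('J')(q), Function('h')(V)) = Mul(Add(4, Mul(-4, Pow(54, 2))), Mul(7, -6)) = Mul(Add(4, Mul(-4, 2916)), -42) = Mul(Add(4, -11664), -42) = Mul(-11660, -42) = 489720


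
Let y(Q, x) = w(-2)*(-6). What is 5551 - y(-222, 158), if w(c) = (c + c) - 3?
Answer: 5509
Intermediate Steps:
w(c) = -3 + 2*c (w(c) = 2*c - 3 = -3 + 2*c)
y(Q, x) = 42 (y(Q, x) = (-3 + 2*(-2))*(-6) = (-3 - 4)*(-6) = -7*(-6) = 42)
5551 - y(-222, 158) = 5551 - 1*42 = 5551 - 42 = 5509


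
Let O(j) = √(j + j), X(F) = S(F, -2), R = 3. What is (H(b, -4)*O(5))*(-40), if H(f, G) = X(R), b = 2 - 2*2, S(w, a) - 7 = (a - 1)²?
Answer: -640*√10 ≈ -2023.9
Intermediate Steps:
S(w, a) = 7 + (-1 + a)² (S(w, a) = 7 + (a - 1)² = 7 + (-1 + a)²)
X(F) = 16 (X(F) = 7 + (-1 - 2)² = 7 + (-3)² = 7 + 9 = 16)
O(j) = √2*√j (O(j) = √(2*j) = √2*√j)
b = -2 (b = 2 - 4 = -2)
H(f, G) = 16
(H(b, -4)*O(5))*(-40) = (16*(√2*√5))*(-40) = (16*√10)*(-40) = -640*√10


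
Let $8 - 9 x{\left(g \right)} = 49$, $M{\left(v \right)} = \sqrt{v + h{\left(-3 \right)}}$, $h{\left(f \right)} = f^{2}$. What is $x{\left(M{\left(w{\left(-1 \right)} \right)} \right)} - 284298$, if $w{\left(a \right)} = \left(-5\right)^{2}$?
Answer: $- \frac{2558723}{9} \approx -2.843 \cdot 10^{5}$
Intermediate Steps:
$w{\left(a \right)} = 25$
$M{\left(v \right)} = \sqrt{9 + v}$ ($M{\left(v \right)} = \sqrt{v + \left(-3\right)^{2}} = \sqrt{v + 9} = \sqrt{9 + v}$)
$x{\left(g \right)} = - \frac{41}{9}$ ($x{\left(g \right)} = \frac{8}{9} - \frac{49}{9} = - \frac{41}{9}$)
$x{\left(M{\left(w{\left(-1 \right)} \right)} \right)} - 284298 = - \frac{41}{9} - 284298 = - \frac{2558723}{9}$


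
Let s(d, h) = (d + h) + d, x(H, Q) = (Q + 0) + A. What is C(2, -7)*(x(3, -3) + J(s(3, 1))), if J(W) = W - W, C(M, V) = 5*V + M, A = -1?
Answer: 132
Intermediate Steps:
x(H, Q) = -1 + Q (x(H, Q) = (Q + 0) - 1 = Q - 1 = -1 + Q)
s(d, h) = h + 2*d
C(M, V) = M + 5*V
J(W) = 0
C(2, -7)*(x(3, -3) + J(s(3, 1))) = (2 + 5*(-7))*((-1 - 3) + 0) = (2 - 35)*(-4 + 0) = -33*(-4) = 132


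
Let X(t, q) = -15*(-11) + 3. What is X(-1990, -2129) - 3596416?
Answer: -3596248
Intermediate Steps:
X(t, q) = 168 (X(t, q) = 165 + 3 = 168)
X(-1990, -2129) - 3596416 = 168 - 3596416 = -3596248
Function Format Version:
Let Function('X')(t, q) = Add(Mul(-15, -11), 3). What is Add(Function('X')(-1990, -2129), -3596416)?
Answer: -3596248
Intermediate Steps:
Function('X')(t, q) = 168 (Function('X')(t, q) = Add(165, 3) = 168)
Add(Function('X')(-1990, -2129), -3596416) = Add(168, -3596416) = -3596248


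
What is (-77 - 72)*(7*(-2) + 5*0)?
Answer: 2086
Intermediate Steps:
(-77 - 72)*(7*(-2) + 5*0) = -149*(-14 + 0) = -149*(-14) = 2086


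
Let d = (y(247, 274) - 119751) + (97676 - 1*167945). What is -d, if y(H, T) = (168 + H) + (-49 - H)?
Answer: 189901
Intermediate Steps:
y(H, T) = 119
d = -189901 (d = (119 - 119751) + (97676 - 1*167945) = -119632 + (97676 - 167945) = -119632 - 70269 = -189901)
-d = -1*(-189901) = 189901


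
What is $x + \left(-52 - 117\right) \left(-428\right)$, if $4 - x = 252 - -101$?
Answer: $71983$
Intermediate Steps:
$x = -349$ ($x = 4 - \left(252 - -101\right) = 4 - \left(252 + 101\right) = 4 - 353 = -349$)
$x + \left(-52 - 117\right) \left(-428\right) = -349 + \left(-52 - 117\right) \left(-428\right) = -349 - -72332 = -349 + 72332 = 71983$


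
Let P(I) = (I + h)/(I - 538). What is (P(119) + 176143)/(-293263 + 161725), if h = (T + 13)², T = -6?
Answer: -73803749/55114422 ≈ -1.3391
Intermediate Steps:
h = 49 (h = (-6 + 13)² = 7² = 49)
P(I) = (49 + I)/(-538 + I) (P(I) = (I + 49)/(I - 538) = (49 + I)/(-538 + I))
(P(119) + 176143)/(-293263 + 161725) = ((49 + 119)/(-538 + 119) + 176143)/(-293263 + 161725) = (168/(-419) + 176143)/(-131538) = (-1/419*168 + 176143)*(-1/131538) = (-168/419 + 176143)*(-1/131538) = (73803749/419)*(-1/131538) = -73803749/55114422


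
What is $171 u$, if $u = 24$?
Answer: $4104$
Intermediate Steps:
$171 u = 171 \cdot 24 = 4104$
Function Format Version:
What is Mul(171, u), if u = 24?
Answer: 4104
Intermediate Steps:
Mul(171, u) = Mul(171, 24) = 4104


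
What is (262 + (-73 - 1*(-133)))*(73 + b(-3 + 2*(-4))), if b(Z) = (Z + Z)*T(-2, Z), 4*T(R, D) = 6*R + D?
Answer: 64239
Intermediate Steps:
T(R, D) = D/4 + 3*R/2 (T(R, D) = (6*R + D)/4 = (D + 6*R)/4 = D/4 + 3*R/2)
b(Z) = 2*Z*(-3 + Z/4) (b(Z) = (Z + Z)*(Z/4 + (3/2)*(-2)) = (2*Z)*(Z/4 - 3) = (2*Z)*(-3 + Z/4) = 2*Z*(-3 + Z/4))
(262 + (-73 - 1*(-133)))*(73 + b(-3 + 2*(-4))) = (262 + (-73 - 1*(-133)))*(73 + (-3 + 2*(-4))*(-12 + (-3 + 2*(-4)))/2) = (262 + (-73 + 133))*(73 + (-3 - 8)*(-12 + (-3 - 8))/2) = (262 + 60)*(73 + (1/2)*(-11)*(-12 - 11)) = 322*(73 + (1/2)*(-11)*(-23)) = 322*(73 + 253/2) = 322*(399/2) = 64239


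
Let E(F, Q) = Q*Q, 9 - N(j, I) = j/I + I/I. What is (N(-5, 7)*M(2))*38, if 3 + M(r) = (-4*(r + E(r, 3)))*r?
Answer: -30134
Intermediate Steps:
N(j, I) = 8 - j/I (N(j, I) = 9 - (j/I + I/I) = 9 - (j/I + 1) = 9 - (1 + j/I) = 9 + (-1 - j/I) = 8 - j/I)
E(F, Q) = Q**2
M(r) = -3 + r*(-36 - 4*r) (M(r) = -3 + (-4*(r + 3**2))*r = -3 + (-4*(r + 9))*r = -3 + (-4*(9 + r))*r = -3 + (-36 - 4*r)*r = -3 + r*(-36 - 4*r))
(N(-5, 7)*M(2))*38 = ((8 - 1*(-5)/7)*(-3 - 36*2 - 4*2**2))*38 = ((8 - 1*(-5)*1/7)*(-3 - 72 - 4*4))*38 = ((8 + 5/7)*(-3 - 72 - 16))*38 = ((61/7)*(-91))*38 = -793*38 = -30134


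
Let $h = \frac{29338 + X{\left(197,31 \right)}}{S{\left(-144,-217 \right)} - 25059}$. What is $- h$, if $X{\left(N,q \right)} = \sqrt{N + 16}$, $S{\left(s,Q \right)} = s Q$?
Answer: $- \frac{29338}{6189} - \frac{\sqrt{213}}{6189} \approx -4.7427$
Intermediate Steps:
$S{\left(s,Q \right)} = Q s$
$X{\left(N,q \right)} = \sqrt{16 + N}$
$h = \frac{29338}{6189} + \frac{\sqrt{213}}{6189}$ ($h = \frac{29338 + \sqrt{16 + 197}}{\left(-217\right) \left(-144\right) - 25059} = \frac{29338 + \sqrt{213}}{31248 - 25059} = \frac{29338 + \sqrt{213}}{6189} = \left(29338 + \sqrt{213}\right) \frac{1}{6189} = \frac{29338}{6189} + \frac{\sqrt{213}}{6189} \approx 4.7427$)
$- h = - (\frac{29338}{6189} + \frac{\sqrt{213}}{6189}) = - \frac{29338}{6189} - \frac{\sqrt{213}}{6189}$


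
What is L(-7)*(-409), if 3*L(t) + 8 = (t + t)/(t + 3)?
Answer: 1227/2 ≈ 613.50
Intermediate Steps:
L(t) = -8/3 + 2*t/(3*(3 + t)) (L(t) = -8/3 + ((t + t)/(t + 3))/3 = -8/3 + ((2*t)/(3 + t))/3 = -8/3 + (2*t/(3 + t))/3 = -8/3 + 2*t/(3*(3 + t)))
L(-7)*(-409) = (2*(-4 - 1*(-7))/(3 - 7))*(-409) = (2*(-4 + 7)/(-4))*(-409) = (2*(-1/4)*3)*(-409) = -3/2*(-409) = 1227/2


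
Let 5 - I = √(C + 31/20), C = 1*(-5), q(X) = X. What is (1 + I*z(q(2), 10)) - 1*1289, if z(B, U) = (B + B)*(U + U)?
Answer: -888 - 8*I*√345 ≈ -888.0 - 148.59*I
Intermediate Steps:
C = -5
z(B, U) = 4*B*U (z(B, U) = (2*B)*(2*U) = 4*B*U)
I = 5 - I*√345/10 (I = 5 - √(-5 + 31/20) = 5 - √(-69/20) = 5 - I*√345/10 ≈ 5.0 - 1.8574*I)
(1 + I*z(q(2), 10)) - 1*1289 = (1 + (5 - I*√345/10)*(4*2*10)) - 1*1289 = (1 + (5 - I*√345/10)*80) - 1289 = (1 + (400 - 8*I*√345)) - 1289 = (401 - 8*I*√345) - 1289 = -888 - 8*I*√345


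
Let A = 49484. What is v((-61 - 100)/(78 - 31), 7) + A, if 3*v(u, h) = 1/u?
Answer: 23900725/483 ≈ 49484.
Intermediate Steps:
v(u, h) = 1/(3*u)
v((-61 - 100)/(78 - 31), 7) + A = 1/(3*(((-61 - 100)/(78 - 31)))) + 49484 = 1/(3*((-161/47))) + 49484 = 1/(3*((-161*1/47))) + 49484 = 1/(3*(-161/47)) + 49484 = (⅓)*(-47/161) + 49484 = -47/483 + 49484 = 23900725/483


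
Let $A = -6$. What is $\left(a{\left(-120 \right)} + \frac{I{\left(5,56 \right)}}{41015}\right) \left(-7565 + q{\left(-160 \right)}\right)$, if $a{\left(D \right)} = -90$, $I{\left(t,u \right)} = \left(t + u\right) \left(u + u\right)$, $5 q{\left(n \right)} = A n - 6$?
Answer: $\frac{135851863178}{205075} \approx 6.6245 \cdot 10^{5}$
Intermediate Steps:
$q{\left(n \right)} = - \frac{6}{5} - \frac{6 n}{5}$ ($q{\left(n \right)} = \frac{- 6 n - 6}{5} = \frac{-6 - 6 n}{5} = - \frac{6}{5} - \frac{6 n}{5}$)
$I{\left(t,u \right)} = 2 u \left(t + u\right)$ ($I{\left(t,u \right)} = \left(t + u\right) 2 u = 2 u \left(t + u\right)$)
$\left(a{\left(-120 \right)} + \frac{I{\left(5,56 \right)}}{41015}\right) \left(-7565 + q{\left(-160 \right)}\right) = \left(-90 + \frac{2 \cdot 56 \left(5 + 56\right)}{41015}\right) \left(-7565 - - \frac{954}{5}\right) = \left(-90 + 2 \cdot 56 \cdot 61 \cdot \frac{1}{41015}\right) \left(-7565 + \left(- \frac{6}{5} + 192\right)\right) = \left(-90 + 6832 \cdot \frac{1}{41015}\right) \left(-7565 + \frac{954}{5}\right) = \left(-90 + \frac{6832}{41015}\right) \left(- \frac{36871}{5}\right) = \left(- \frac{3684518}{41015}\right) \left(- \frac{36871}{5}\right) = \frac{135851863178}{205075}$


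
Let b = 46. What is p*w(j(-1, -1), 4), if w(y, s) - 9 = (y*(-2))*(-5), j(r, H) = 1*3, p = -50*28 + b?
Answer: -52806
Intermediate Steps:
p = -1354 (p = -50*28 + 46 = -1400 + 46 = -1354)
j(r, H) = 3
w(y, s) = 9 + 10*y (w(y, s) = 9 + (y*(-2))*(-5) = 9 - 2*y*(-5) = 9 + 10*y)
p*w(j(-1, -1), 4) = -1354*(9 + 10*3) = -1354*(9 + 30) = -1354*39 = -52806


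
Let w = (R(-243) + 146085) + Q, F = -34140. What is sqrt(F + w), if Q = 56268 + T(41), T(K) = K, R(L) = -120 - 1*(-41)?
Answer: 155*sqrt(7) ≈ 410.09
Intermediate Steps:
R(L) = -79 (R(L) = -120 + 41 = -79)
Q = 56309 (Q = 56268 + 41 = 56309)
w = 202315 (w = (-79 + 146085) + 56309 = 146006 + 56309 = 202315)
sqrt(F + w) = sqrt(-34140 + 202315) = sqrt(168175) = 155*sqrt(7)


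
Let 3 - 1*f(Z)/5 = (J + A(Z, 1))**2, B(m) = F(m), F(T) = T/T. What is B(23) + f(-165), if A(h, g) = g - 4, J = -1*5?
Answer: -304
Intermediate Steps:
F(T) = 1
J = -5
A(h, g) = -4 + g
B(m) = 1
f(Z) = -305 (f(Z) = 15 - 5*(-5 + (-4 + 1))**2 = 15 - 5*(-5 - 3)**2 = 15 - 5*(-8)**2 = 15 - 5*64 = 15 - 320 = -305)
B(23) + f(-165) = 1 - 305 = -304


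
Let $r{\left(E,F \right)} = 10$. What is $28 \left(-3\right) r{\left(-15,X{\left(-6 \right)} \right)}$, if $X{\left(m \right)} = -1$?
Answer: $-840$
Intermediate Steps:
$28 \left(-3\right) r{\left(-15,X{\left(-6 \right)} \right)} = 28 \left(-3\right) 10 = \left(-84\right) 10 = -840$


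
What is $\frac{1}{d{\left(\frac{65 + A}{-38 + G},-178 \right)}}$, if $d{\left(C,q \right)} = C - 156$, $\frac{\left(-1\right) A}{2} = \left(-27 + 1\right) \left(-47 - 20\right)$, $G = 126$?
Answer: $- \frac{88}{17147} \approx -0.0051321$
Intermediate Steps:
$A = -3484$ ($A = - 2 \left(-27 + 1\right) \left(-47 - 20\right) = - 2 \left(\left(-26\right) \left(-67\right)\right) = \left(-2\right) 1742 = -3484$)
$d{\left(C,q \right)} = -156 + C$
$\frac{1}{d{\left(\frac{65 + A}{-38 + G},-178 \right)}} = \frac{1}{-156 + \frac{65 - 3484}{-38 + 126}} = \frac{1}{-156 - \frac{3419}{88}} = \frac{1}{- \frac{17147}{88}} = - \frac{88}{17147}$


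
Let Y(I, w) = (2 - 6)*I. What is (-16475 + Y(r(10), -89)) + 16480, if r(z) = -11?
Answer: 49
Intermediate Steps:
Y(I, w) = -4*I
(-16475 + Y(r(10), -89)) + 16480 = (-16475 - 4*(-11)) + 16480 = (-16475 + 44) + 16480 = -16431 + 16480 = 49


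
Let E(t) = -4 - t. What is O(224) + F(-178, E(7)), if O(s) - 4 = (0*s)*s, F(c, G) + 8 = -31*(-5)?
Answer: 151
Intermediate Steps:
F(c, G) = 147 (F(c, G) = -8 - 31*(-5) = -8 + 155 = 147)
O(s) = 4 (O(s) = 4 + (0*s)*s = 4 + 0*s = 4 + 0 = 4)
O(224) + F(-178, E(7)) = 4 + 147 = 151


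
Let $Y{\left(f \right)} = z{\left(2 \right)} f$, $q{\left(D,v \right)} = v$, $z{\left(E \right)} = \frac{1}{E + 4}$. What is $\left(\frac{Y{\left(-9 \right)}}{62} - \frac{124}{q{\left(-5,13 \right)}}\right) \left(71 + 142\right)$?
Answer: $- \frac{3283395}{1612} \approx -2036.8$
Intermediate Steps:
$z{\left(E \right)} = \frac{1}{4 + E}$
$Y{\left(f \right)} = \frac{f}{6}$ ($Y{\left(f \right)} = \frac{f}{4 + 2} = \frac{f}{6}$)
$\left(\frac{Y{\left(-9 \right)}}{62} - \frac{124}{q{\left(-5,13 \right)}}\right) \left(71 + 142\right) = \left(\frac{\frac{1}{6} \left(-9\right)}{62} - \frac{124}{13}\right) \left(71 + 142\right) = \left(\left(- \frac{3}{2}\right) \frac{1}{62} - \frac{124}{13}\right) 213 = \left(- \frac{3}{124} - \frac{124}{13}\right) 213 = \left(- \frac{15415}{1612}\right) 213 = - \frac{3283395}{1612}$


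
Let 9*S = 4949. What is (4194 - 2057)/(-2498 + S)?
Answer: -19233/17533 ≈ -1.0970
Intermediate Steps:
S = 4949/9 (S = (⅑)*4949 = 4949/9 ≈ 549.89)
(4194 - 2057)/(-2498 + S) = (4194 - 2057)/(-2498 + 4949/9) = 2137/(-17533/9) = 2137*(-9/17533) = -19233/17533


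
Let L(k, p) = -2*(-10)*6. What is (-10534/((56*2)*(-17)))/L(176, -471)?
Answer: 5267/114240 ≈ 0.046105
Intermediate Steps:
L(k, p) = 120 (L(k, p) = 20*6 = 120)
(-10534/((56*2)*(-17)))/L(176, -471) = -10534/((56*2)*(-17))/120 = -10534/(112*(-17))*(1/120) = -10534/(-1904)*(1/120) = -10534*(-1/1904)*(1/120) = (5267/952)*(1/120) = 5267/114240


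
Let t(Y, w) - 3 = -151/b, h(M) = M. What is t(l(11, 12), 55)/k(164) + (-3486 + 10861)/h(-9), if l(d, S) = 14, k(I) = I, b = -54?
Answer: -7256687/8856 ≈ -819.41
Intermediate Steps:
t(Y, w) = 313/54 (t(Y, w) = 3 - 151/(-54) = 3 - 151*(-1/54) = 3 + 151/54 = 313/54)
t(l(11, 12), 55)/k(164) + (-3486 + 10861)/h(-9) = (313/54)/164 + (-3486 + 10861)/(-9) = (313/54)*(1/164) + 7375*(-⅑) = 313/8856 - 7375/9 = -7256687/8856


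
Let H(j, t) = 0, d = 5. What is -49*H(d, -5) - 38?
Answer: -38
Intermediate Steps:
-49*H(d, -5) - 38 = -49*0 - 38 = 0 - 38 = -38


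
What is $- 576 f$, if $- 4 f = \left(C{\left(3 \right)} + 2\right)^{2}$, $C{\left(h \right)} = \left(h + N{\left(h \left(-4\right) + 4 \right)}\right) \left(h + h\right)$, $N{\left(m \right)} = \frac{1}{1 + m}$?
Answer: $\frac{2585664}{49} \approx 52769.0$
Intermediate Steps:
$C{\left(h \right)} = 2 h \left(h + \frac{1}{5 - 4 h}\right)$ ($C{\left(h \right)} = \left(h + \frac{1}{1 + \left(h \left(-4\right) + 4\right)}\right) \left(h + h\right) = \left(h + \frac{1}{1 - \left(-4 + 4 h\right)}\right) 2 h = \left(h + \frac{1}{5 - 4 h}\right) 2 h = 2 h \left(h + \frac{1}{5 - 4 h}\right)$)
$f = - \frac{4489}{49}$ ($f = - \frac{\left(2 \cdot 3 \frac{1}{-5 + 4 \cdot 3} \left(-1 + 3 \left(-5 + 4 \cdot 3\right)\right) + 2\right)^{2}}{4} = - \frac{\left(2 \cdot 3 \frac{1}{-5 + 12} \left(-1 + 3 \left(-5 + 12\right)\right) + 2\right)^{2}}{4} = - \frac{\left(2 \cdot 3 \cdot \frac{1}{7} \left(-1 + 3 \cdot 7\right) + 2\right)^{2}}{4} = - \frac{\left(2 \cdot 3 \cdot \frac{1}{7} \left(-1 + 21\right) + 2\right)^{2}}{4} = - \frac{\left(2 \cdot 3 \cdot \frac{1}{7} \cdot 20 + 2\right)^{2}}{4} = - \frac{\left(\frac{120}{7} + 2\right)^{2}}{4} = - \frac{\left(\frac{134}{7}\right)^{2}}{4} = \left(- \frac{1}{4}\right) \frac{17956}{49} = - \frac{4489}{49} \approx -91.612$)
$- 576 f = \left(-576\right) \left(- \frac{4489}{49}\right) = \frac{2585664}{49}$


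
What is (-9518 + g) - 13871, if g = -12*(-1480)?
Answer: -5629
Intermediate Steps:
g = 17760
(-9518 + g) - 13871 = (-9518 + 17760) - 13871 = 8242 - 13871 = -5629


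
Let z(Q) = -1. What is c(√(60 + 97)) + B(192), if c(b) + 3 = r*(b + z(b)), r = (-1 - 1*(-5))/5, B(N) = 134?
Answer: 651/5 + 4*√157/5 ≈ 140.22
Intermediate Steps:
r = ⅘ (r = (-1 + 5)*(⅕) = 4*(⅕) = ⅘ ≈ 0.80000)
c(b) = -19/5 + 4*b/5 (c(b) = -3 + 4*(b - 1)/5 = -3 + 4*(-1 + b)/5 = -3 + (-⅘ + 4*b/5) = -19/5 + 4*b/5)
c(√(60 + 97)) + B(192) = (-19/5 + 4*√(60 + 97)/5) + 134 = (-19/5 + 4*√157/5) + 134 = 651/5 + 4*√157/5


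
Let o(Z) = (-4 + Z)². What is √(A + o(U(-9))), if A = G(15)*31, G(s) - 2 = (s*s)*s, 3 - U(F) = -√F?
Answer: √(104679 - 6*I) ≈ 323.54 - 0.0093*I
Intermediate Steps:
U(F) = 3 + √F (U(F) = 3 - (-1)*√F = 3 + √F)
G(s) = 2 + s³ (G(s) = 2 + (s*s)*s = 2 + s²*s = 2 + s³)
A = 104687 (A = (2 + 15³)*31 = (2 + 3375)*31 = 3377*31 = 104687)
√(A + o(U(-9))) = √(104687 + (-4 + (3 + √(-9)))²) = √(104687 + (-4 + (3 + 3*I))²) = √(104687 + (-1 + 3*I)²)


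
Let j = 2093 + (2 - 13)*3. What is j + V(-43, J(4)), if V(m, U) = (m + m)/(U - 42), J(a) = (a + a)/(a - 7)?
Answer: 138149/67 ≈ 2061.9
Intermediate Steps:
J(a) = 2*a/(-7 + a) (J(a) = (2*a)/(-7 + a) = 2*a/(-7 + a))
j = 2060 (j = 2093 - 11*3 = 2093 - 33 = 2060)
V(m, U) = 2*m/(-42 + U) (V(m, U) = (2*m)/(-42 + U) = 2*m/(-42 + U))
j + V(-43, J(4)) = 2060 + 2*(-43)/(-42 + 2*4/(-7 + 4)) = 2060 + 2*(-43)/(-42 + 2*4/(-3)) = 2060 + 2*(-43)/(-42 + 2*4*(-⅓)) = 2060 + 2*(-43)/(-42 - 8/3) = 2060 + 2*(-43)/(-134/3) = 2060 + 2*(-43)*(-3/134) = 2060 + 129/67 = 138149/67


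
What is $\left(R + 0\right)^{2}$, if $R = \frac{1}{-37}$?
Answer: $\frac{1}{1369} \approx 0.00073046$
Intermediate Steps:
$R = - \frac{1}{37} \approx -0.027027$
$\left(R + 0\right)^{2} = \left(- \frac{1}{37} + 0\right)^{2} = \left(- \frac{1}{37}\right)^{2} = \frac{1}{1369}$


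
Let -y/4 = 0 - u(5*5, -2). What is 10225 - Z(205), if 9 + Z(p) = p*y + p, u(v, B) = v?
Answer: -10471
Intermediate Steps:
y = 100 (y = -4*(0 - 5*5) = -4*(0 - 1*25) = -4*(0 - 25) = -4*(-25) = 100)
Z(p) = -9 + 101*p (Z(p) = -9 + (p*100 + p) = -9 + (100*p + p) = -9 + 101*p)
10225 - Z(205) = 10225 - (-9 + 101*205) = 10225 - (-9 + 20705) = 10225 - 1*20696 = 10225 - 20696 = -10471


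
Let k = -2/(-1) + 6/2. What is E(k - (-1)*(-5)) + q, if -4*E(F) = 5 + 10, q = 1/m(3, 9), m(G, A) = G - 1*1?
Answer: -13/4 ≈ -3.2500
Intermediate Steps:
k = 5 (k = -2*(-1) + 6*(½) = 2 + 3 = 5)
m(G, A) = -1 + G (m(G, A) = G - 1 = -1 + G)
q = ½ (q = 1/(-1 + 3) = 1/2 = ½ ≈ 0.50000)
E(F) = -15/4 (E(F) = -(5 + 10)/4 = -¼*15 = -15/4)
E(k - (-1)*(-5)) + q = -15/4 + ½ = -13/4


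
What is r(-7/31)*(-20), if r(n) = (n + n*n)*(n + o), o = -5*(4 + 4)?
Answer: -4189920/29791 ≈ -140.64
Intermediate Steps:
o = -40 (o = -5*8 = -40)
r(n) = (-40 + n)*(n + n²) (r(n) = (n + n*n)*(n - 40) = (n + n²)*(-40 + n) = (-40 + n)*(n + n²))
r(-7/31)*(-20) = ((-7/31)*(-40 + (-7/31)² - (-273)/31))*(-20) = ((-7*1/31)*(-40 + (-7*1/31)² - (-273)/31))*(-20) = -7*(-40 + (-7/31)² - 39*(-7/31))/31*(-20) = -7*(-40 + 49/961 + 273/31)/31*(-20) = -7/31*(-29928/961)*(-20) = (209496/29791)*(-20) = -4189920/29791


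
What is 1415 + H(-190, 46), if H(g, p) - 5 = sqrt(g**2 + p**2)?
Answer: 1420 + 2*sqrt(9554) ≈ 1615.5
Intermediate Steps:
H(g, p) = 5 + sqrt(g**2 + p**2)
1415 + H(-190, 46) = 1415 + (5 + sqrt((-190)**2 + 46**2)) = 1415 + (5 + sqrt(36100 + 2116)) = 1415 + (5 + sqrt(38216)) = 1415 + (5 + 2*sqrt(9554)) = 1420 + 2*sqrt(9554)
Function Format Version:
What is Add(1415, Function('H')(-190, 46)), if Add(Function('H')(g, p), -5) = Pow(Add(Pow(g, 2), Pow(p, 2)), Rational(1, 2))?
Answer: Add(1420, Mul(2, Pow(9554, Rational(1, 2)))) ≈ 1615.5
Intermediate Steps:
Function('H')(g, p) = Add(5, Pow(Add(Pow(g, 2), Pow(p, 2)), Rational(1, 2)))
Add(1415, Function('H')(-190, 46)) = Add(1415, Add(5, Pow(Add(Pow(-190, 2), Pow(46, 2)), Rational(1, 2)))) = Add(1415, Add(5, Pow(Add(36100, 2116), Rational(1, 2)))) = Add(1415, Add(5, Pow(38216, Rational(1, 2)))) = Add(1415, Add(5, Mul(2, Pow(9554, Rational(1, 2))))) = Add(1420, Mul(2, Pow(9554, Rational(1, 2))))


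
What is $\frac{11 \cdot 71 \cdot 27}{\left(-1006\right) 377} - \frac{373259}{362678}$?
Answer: $- \frac{37302686461}{34387495909} \approx -1.0848$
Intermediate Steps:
$\frac{11 \cdot 71 \cdot 27}{\left(-1006\right) 377} - \frac{373259}{362678} = \frac{781 \cdot 27}{-379262} - \frac{373259}{362678} = 21087 \left(- \frac{1}{379262}\right) - \frac{373259}{362678} = - \frac{21087}{379262} - \frac{373259}{362678} = - \frac{37302686461}{34387495909}$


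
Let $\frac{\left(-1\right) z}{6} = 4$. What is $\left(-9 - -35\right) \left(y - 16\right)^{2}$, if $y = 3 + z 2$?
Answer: $96746$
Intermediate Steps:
$z = -24$ ($z = \left(-6\right) 4 = -24$)
$y = -45$ ($y = 3 - 48 = -45$)
$\left(-9 - -35\right) \left(y - 16\right)^{2} = \left(-9 - -35\right) \left(-45 - 16\right)^{2} = \left(-9 + 35\right) \left(-61\right)^{2} = 26 \cdot 3721 = 96746$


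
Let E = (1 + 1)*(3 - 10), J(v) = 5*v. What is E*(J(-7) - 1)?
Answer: 504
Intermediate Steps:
E = -14 (E = 2*(-7) = -14)
E*(J(-7) - 1) = -14*(5*(-7) - 1) = -14*(-35 - 1) = -14*(-36) = 504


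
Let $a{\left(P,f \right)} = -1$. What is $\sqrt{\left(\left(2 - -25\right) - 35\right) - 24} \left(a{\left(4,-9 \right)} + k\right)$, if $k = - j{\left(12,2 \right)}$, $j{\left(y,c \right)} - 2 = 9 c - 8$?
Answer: $- 52 i \sqrt{2} \approx - 73.539 i$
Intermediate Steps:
$j{\left(y,c \right)} = -6 + 9 c$ ($j{\left(y,c \right)} = 2 + \left(9 c - 8\right) = 2 + \left(-8 + 9 c\right) = -6 + 9 c$)
$k = -12$ ($k = - (-6 + 9 \cdot 2) = - (-6 + 18) = \left(-1\right) 12 = -12$)
$\sqrt{\left(\left(2 - -25\right) - 35\right) - 24} \left(a{\left(4,-9 \right)} + k\right) = \sqrt{\left(\left(2 - -25\right) - 35\right) - 24} \left(-1 - 12\right) = \sqrt{\left(\left(2 + 25\right) - 35\right) - 24} \left(-13\right) = \sqrt{\left(27 - 35\right) - 24} \left(-13\right) = \sqrt{-8 - 24} \left(-13\right) = \sqrt{-32} \left(-13\right) = 4 i \sqrt{2} \left(-13\right) = - 52 i \sqrt{2}$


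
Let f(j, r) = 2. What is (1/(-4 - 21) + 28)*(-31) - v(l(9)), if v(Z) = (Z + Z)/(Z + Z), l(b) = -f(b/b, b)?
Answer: -21694/25 ≈ -867.76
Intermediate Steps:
l(b) = -2 (l(b) = -1*2 = -2)
v(Z) = 1 (v(Z) = (2*Z)/((2*Z)) = (2*Z)*(1/(2*Z)) = 1)
(1/(-4 - 21) + 28)*(-31) - v(l(9)) = (1/(-4 - 21) + 28)*(-31) - 1*1 = (1/(-25) + 28)*(-31) - 1 = (-1/25 + 28)*(-31) - 1 = (699/25)*(-31) - 1 = -21669/25 - 1 = -21694/25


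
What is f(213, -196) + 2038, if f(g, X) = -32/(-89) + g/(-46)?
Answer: 8326087/4094 ≈ 2033.7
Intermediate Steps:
f(g, X) = 32/89 - g/46 (f(g, X) = -32*(-1/89) + g*(-1/46) = 32/89 - g/46)
f(213, -196) + 2038 = (32/89 - 1/46*213) + 2038 = (32/89 - 213/46) + 2038 = -17485/4094 + 2038 = 8326087/4094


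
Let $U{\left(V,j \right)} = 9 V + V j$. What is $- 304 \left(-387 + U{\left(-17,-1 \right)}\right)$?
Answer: $158992$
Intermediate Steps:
$- 304 \left(-387 + U{\left(-17,-1 \right)}\right) = - 304 \left(-387 - 17 \left(9 - 1\right)\right) = - 304 \left(-387 - 136\right) = \left(-304\right) \left(-523\right) = 158992$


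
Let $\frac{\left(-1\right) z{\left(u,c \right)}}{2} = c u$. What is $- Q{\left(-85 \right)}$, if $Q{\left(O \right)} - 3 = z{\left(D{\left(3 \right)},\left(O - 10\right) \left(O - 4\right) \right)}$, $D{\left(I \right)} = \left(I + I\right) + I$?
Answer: $152187$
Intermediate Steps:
$D{\left(I \right)} = 3 I$ ($D{\left(I \right)} = 2 I + I = 3 I$)
$z{\left(u,c \right)} = - 2 c u$
$Q{\left(O \right)} = 3 - 18 \left(-10 + O\right) \left(-4 + O\right)$ ($Q{\left(O \right)} = 3 - 2 \left(O - 10\right) \left(O - 4\right) 3 \cdot 3 = 3 - 2 \left(-10 + O\right) \left(-4 + O\right) 9 = 3 - 18 \left(-10 + O\right) \left(-4 + O\right)$)
$- Q{\left(-85 \right)} = - (-717 - 18 \left(-85\right)^{2} + 252 \left(-85\right)) = - (-717 - 130050 - 21420) = \left(-1\right) \left(-152187\right) = 152187$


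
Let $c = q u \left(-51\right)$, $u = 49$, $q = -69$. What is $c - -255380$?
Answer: $427811$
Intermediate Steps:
$c = 172431$ ($c = \left(-69\right) 49 \left(-51\right) = \left(-3381\right) \left(-51\right) = 172431$)
$c - -255380 = 172431 - -255380 = 172431 + 255380 = 427811$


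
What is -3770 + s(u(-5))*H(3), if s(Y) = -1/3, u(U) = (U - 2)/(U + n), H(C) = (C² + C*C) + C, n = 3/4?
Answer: -3777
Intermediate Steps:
n = ¾ (n = 3*(¼) = ¾ ≈ 0.75000)
H(C) = C + 2*C² (H(C) = (C² + C²) + C = 2*C² + C = C + 2*C²)
u(U) = (-2 + U)/(¾ + U) (u(U) = (U - 2)/(U + ¾) = (-2 + U)/(¾ + U))
s(Y) = -⅓ (s(Y) = -1*⅓ = -⅓)
-3770 + s(u(-5))*H(3) = -3770 - (1 + 2*3) = -3770 - (1 + 6) = -3770 - 7 = -3777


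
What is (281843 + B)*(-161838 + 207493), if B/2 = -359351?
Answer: -19944797645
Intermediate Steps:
B = -718702 (B = 2*(-359351) = -718702)
(281843 + B)*(-161838 + 207493) = (281843 - 718702)*(-161838 + 207493) = -436859*45655 = -19944797645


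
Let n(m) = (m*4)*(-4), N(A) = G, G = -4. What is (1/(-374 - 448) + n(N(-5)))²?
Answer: 2767496449/675684 ≈ 4095.8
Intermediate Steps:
N(A) = -4
n(m) = -16*m (n(m) = (4*m)*(-4) = -16*m)
(1/(-374 - 448) + n(N(-5)))² = (1/(-374 - 448) - 16*(-4))² = (1/(-822) + 64)² = (-1/822 + 64)² = (52607/822)² = 2767496449/675684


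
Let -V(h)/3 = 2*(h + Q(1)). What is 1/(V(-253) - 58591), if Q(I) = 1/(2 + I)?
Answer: -1/57075 ≈ -1.7521e-5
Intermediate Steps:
V(h) = -2 - 6*h (V(h) = -6*(h + 1/(2 + 1)) = -6*(h + 1/3) = -6*(1/3 + h) = -3*(2/3 + 2*h) = -2 - 6*h)
1/(V(-253) - 58591) = 1/((-2 - 6*(-253)) - 58591) = 1/((-2 + 1518) - 58591) = 1/(1516 - 58591) = 1/(-57075) = -1/57075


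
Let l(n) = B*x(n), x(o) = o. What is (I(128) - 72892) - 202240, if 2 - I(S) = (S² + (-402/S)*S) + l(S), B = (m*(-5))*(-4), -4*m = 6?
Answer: -287272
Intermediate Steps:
m = -3/2 (m = -¼*6 = -3/2 ≈ -1.5000)
B = -30 (B = -3/2*(-5)*(-4) = (15/2)*(-4) = -30)
l(n) = -30*n
I(S) = 404 - S² + 30*S (I(S) = 2 - ((S² + (-402/S)*S) - 30*S) = 2 - ((S² - 402) - 30*S) = 2 - ((-402 + S²) - 30*S) = 2 - (-402 + S² - 30*S) = 2 + (402 - S² + 30*S) = 404 - S² + 30*S)
(I(128) - 72892) - 202240 = ((404 - 1*128² + 30*128) - 72892) - 202240 = ((404 - 1*16384 + 3840) - 72892) - 202240 = ((404 - 16384 + 3840) - 72892) - 202240 = (-12140 - 72892) - 202240 = -85032 - 202240 = -287272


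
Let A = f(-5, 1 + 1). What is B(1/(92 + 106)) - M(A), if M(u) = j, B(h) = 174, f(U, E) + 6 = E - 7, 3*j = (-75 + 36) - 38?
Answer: 599/3 ≈ 199.67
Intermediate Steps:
j = -77/3 (j = ((-75 + 36) - 38)/3 = (-39 - 38)/3 = (⅓)*(-77) = -77/3 ≈ -25.667)
f(U, E) = -13 + E (f(U, E) = -6 + (E - 7) = -6 + (-7 + E) = -13 + E)
A = -11 (A = -13 + (1 + 1) = -13 + 2 = -11)
M(u) = -77/3
B(1/(92 + 106)) - M(A) = 174 - 1*(-77/3) = 174 + 77/3 = 599/3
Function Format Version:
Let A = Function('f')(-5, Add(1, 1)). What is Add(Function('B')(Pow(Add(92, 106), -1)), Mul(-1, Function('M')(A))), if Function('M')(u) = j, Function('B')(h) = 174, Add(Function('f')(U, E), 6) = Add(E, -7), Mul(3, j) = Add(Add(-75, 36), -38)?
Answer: Rational(599, 3) ≈ 199.67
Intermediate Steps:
j = Rational(-77, 3) (j = Mul(Rational(1, 3), Add(Add(-75, 36), -38)) = Mul(Rational(1, 3), Add(-39, -38)) = Mul(Rational(1, 3), -77) = Rational(-77, 3) ≈ -25.667)
Function('f')(U, E) = Add(-13, E) (Function('f')(U, E) = Add(-6, Add(E, -7)) = Add(-6, Add(-7, E)) = Add(-13, E))
A = -11 (A = Add(-13, Add(1, 1)) = Add(-13, 2) = -11)
Function('M')(u) = Rational(-77, 3)
Add(Function('B')(Pow(Add(92, 106), -1)), Mul(-1, Function('M')(A))) = Add(174, Mul(-1, Rational(-77, 3))) = Add(174, Rational(77, 3)) = Rational(599, 3)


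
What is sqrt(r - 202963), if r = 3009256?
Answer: sqrt(2806293) ≈ 1675.2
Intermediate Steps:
sqrt(r - 202963) = sqrt(3009256 - 202963) = sqrt(2806293)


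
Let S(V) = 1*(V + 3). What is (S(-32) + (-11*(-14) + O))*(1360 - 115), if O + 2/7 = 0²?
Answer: 1086885/7 ≈ 1.5527e+5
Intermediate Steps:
O = -2/7 (O = -2/7 + 0² = -2/7 + 0 = -2/7 ≈ -0.28571)
S(V) = 3 + V (S(V) = 1*(3 + V) = 3 + V)
(S(-32) + (-11*(-14) + O))*(1360 - 115) = ((3 - 32) + (-11*(-14) - 2/7))*(1360 - 115) = (-29 + (154 - 2/7))*1245 = (-29 + 1076/7)*1245 = (873/7)*1245 = 1086885/7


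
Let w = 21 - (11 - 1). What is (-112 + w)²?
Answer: 10201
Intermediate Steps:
w = 11 (w = 21 - 1*10 = 21 - 10 = 11)
(-112 + w)² = (-112 + 11)² = (-101)² = 10201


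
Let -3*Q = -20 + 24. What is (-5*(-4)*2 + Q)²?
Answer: 13456/9 ≈ 1495.1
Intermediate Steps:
Q = -4/3 (Q = -(-20 + 24)/3 = -⅓*4 = -4/3 ≈ -1.3333)
(-5*(-4)*2 + Q)² = (-5*(-4)*2 - 4/3)² = (20*2 - 4/3)² = (40 - 4/3)² = (116/3)² = 13456/9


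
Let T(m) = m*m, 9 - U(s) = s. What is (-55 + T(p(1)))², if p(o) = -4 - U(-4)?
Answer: 54756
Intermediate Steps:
U(s) = 9 - s
p(o) = -17 (p(o) = -4 - (9 - 1*(-4)) = -4 - (9 + 4) = -4 - 1*13 = -4 - 13 = -17)
T(m) = m²
(-55 + T(p(1)))² = (-55 + (-17)²)² = (-55 + 289)² = 234² = 54756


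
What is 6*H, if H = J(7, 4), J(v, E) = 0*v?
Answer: 0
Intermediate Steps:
J(v, E) = 0
H = 0
6*H = 6*0 = 0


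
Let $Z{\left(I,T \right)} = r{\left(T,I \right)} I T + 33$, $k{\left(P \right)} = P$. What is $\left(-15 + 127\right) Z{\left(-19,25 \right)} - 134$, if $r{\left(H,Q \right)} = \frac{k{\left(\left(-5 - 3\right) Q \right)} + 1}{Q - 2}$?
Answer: $391162$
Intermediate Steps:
$r{\left(H,Q \right)} = \frac{1 - 8 Q}{-2 + Q}$ ($r{\left(H,Q \right)} = \frac{\left(-5 - 3\right) Q + 1}{Q - 2} = \frac{- 8 Q + 1}{-2 + Q} = \frac{1 - 8 Q}{-2 + Q}$)
$Z{\left(I,T \right)} = 33 + \frac{I T \left(1 - 8 I\right)}{-2 + I}$ ($Z{\left(I,T \right)} = \frac{1 - 8 I}{-2 + I} I T + 33 = \frac{I \left(1 - 8 I\right)}{-2 + I} T + 33 = \frac{I T \left(1 - 8 I\right)}{-2 + I} + 33 = 33 + \frac{I T \left(1 - 8 I\right)}{-2 + I}$)
$\left(-15 + 127\right) Z{\left(-19,25 \right)} - 134 = \left(-15 + 127\right) \frac{-66 + 33 \left(-19\right) - \left(-19\right) 25 \left(-1 + 8 \left(-19\right)\right)}{-2 - 19} - 134 = 112 \frac{-66 - 627 - \left(-19\right) 25 \left(-1 - 152\right)}{-21} - 134 = 112 \left(- \frac{-66 - 627 - \left(-19\right) 25 \left(-153\right)}{21}\right) - 134 = 112 \left(- \frac{-66 - 627 - 72675}{21}\right) - 134 = 112 \left(\left(- \frac{1}{21}\right) \left(-73368\right)\right) - 134 = 112 \cdot \frac{24456}{7} - 134 = 391296 - 134 = 391162$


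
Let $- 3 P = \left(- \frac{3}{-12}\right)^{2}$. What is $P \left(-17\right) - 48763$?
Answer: $- \frac{2340607}{48} \approx -48763.0$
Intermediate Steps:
$P = - \frac{1}{48}$ ($P = - \frac{\left(- \frac{3}{-12}\right)^{2}}{3} = - \frac{\left(\left(-3\right) \left(- \frac{1}{12}\right)\right)^{2}}{3} = - \frac{1}{3 \cdot 16} = \left(- \frac{1}{3}\right) \frac{1}{16} = - \frac{1}{48} \approx -0.020833$)
$P \left(-17\right) - 48763 = \left(- \frac{1}{48}\right) \left(-17\right) - 48763 = \frac{17}{48} - 48763 = - \frac{2340607}{48}$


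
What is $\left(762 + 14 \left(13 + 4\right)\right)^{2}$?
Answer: $1000000$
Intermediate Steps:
$\left(762 + 14 \left(13 + 4\right)\right)^{2} = \left(762 + 14 \cdot 17\right)^{2} = \left(762 + 238\right)^{2} = 1000^{2} = 1000000$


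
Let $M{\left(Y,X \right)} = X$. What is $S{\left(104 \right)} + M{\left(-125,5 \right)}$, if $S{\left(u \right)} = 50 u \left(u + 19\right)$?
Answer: $639605$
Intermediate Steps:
$S{\left(u \right)} = 50 u \left(19 + u\right)$
$S{\left(104 \right)} + M{\left(-125,5 \right)} = 50 \cdot 104 \left(19 + 104\right) + 5 = 50 \cdot 104 \cdot 123 + 5 = 639600 + 5 = 639605$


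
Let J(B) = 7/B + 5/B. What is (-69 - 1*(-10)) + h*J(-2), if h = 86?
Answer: -575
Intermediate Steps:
J(B) = 12/B
(-69 - 1*(-10)) + h*J(-2) = (-69 - 1*(-10)) + 86*(12/(-2)) = (-69 + 10) + 86*(12*(-½)) = -59 + 86*(-6) = -59 - 516 = -575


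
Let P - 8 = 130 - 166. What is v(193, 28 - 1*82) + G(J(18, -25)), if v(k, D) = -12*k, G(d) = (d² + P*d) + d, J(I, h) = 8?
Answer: -2468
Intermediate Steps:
P = -28 (P = 8 + (130 - 166) = 8 - 36 = -28)
G(d) = d² - 27*d (G(d) = (d² - 28*d) + d = d² - 27*d)
v(193, 28 - 1*82) + G(J(18, -25)) = -12*193 + 8*(-27 + 8) = -2316 + 8*(-19) = -2316 - 152 = -2468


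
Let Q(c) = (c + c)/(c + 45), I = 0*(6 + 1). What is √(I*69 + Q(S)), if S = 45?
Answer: 1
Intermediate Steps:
I = 0 (I = 0*7 = 0)
Q(c) = 2*c/(45 + c) (Q(c) = (2*c)/(45 + c) = 2*c/(45 + c))
√(I*69 + Q(S)) = √(0*69 + 2*45/(45 + 45)) = √(0 + 2*45/90) = √(0 + 2*45*(1/90)) = √(0 + 1) = √1 = 1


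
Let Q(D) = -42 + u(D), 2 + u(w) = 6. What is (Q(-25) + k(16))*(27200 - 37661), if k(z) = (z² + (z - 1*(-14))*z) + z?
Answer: -7469154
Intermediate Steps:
u(w) = 4 (u(w) = -2 + 6 = 4)
Q(D) = -38 (Q(D) = -42 + 4 = -38)
k(z) = z + z² + z*(14 + z) (k(z) = (z² + (z + 14)*z) + z = (z² + (14 + z)*z) + z = (z² + z*(14 + z)) + z = z + z² + z*(14 + z))
(Q(-25) + k(16))*(27200 - 37661) = (-38 + 16*(15 + 2*16))*(27200 - 37661) = (-38 + 16*(15 + 32))*(-10461) = (-38 + 16*47)*(-10461) = (-38 + 752)*(-10461) = 714*(-10461) = -7469154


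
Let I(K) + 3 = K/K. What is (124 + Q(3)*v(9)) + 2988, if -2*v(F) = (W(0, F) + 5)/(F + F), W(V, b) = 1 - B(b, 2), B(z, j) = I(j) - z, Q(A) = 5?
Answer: 111947/36 ≈ 3109.6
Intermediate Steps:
I(K) = -2 (I(K) = -3 + K/K = -3 + 1 = -2)
B(z, j) = -2 - z
W(V, b) = 3 + b (W(V, b) = 1 - (-2 - b) = 1 + (2 + b) = 3 + b)
v(F) = -(8 + F)/(4*F) (v(F) = -((3 + F) + 5)/(2*(F + F)) = -(8 + F)/(2*(2*F)) = -(8 + F)*1/(2*F)/2 = -(8 + F)/(4*F))
(124 + Q(3)*v(9)) + 2988 = (124 + 5*((¼)*(-8 - 1*9)/9)) + 2988 = (124 + 5*((¼)*(⅑)*(-8 - 9))) + 2988 = (124 + 5*((¼)*(⅑)*(-17))) + 2988 = (124 + 5*(-17/36)) + 2988 = (124 - 85/36) + 2988 = 4379/36 + 2988 = 111947/36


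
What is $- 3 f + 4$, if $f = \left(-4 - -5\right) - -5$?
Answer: $-14$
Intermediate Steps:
$f = 6$ ($f = \left(-4 + 5\right) + 5 = 1 + 5 = 6$)
$- 3 f + 4 = \left(-3\right) 6 + 4 = -18 + 4 = -14$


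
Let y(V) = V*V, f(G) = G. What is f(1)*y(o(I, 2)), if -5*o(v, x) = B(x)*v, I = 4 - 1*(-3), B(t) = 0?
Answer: 0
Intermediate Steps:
I = 7 (I = 4 + 3 = 7)
o(v, x) = 0 (o(v, x) = -0*v = -⅕*0 = 0)
y(V) = V²
f(1)*y(o(I, 2)) = 1*0² = 1*0 = 0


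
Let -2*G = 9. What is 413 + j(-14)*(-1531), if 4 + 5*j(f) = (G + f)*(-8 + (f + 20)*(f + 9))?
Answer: -1068104/5 ≈ -2.1362e+5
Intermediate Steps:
G = -9/2 (G = -1/2*9 = -9/2 ≈ -4.5000)
j(f) = -4/5 + (-8 + (9 + f)*(20 + f))*(-9/2 + f)/5 (j(f) = -4/5 + ((-9/2 + f)*(-8 + (f + 20)*(f + 9)))/5 = -4/5 + ((-9/2 + f)*(-8 + (20 + f)*(9 + f)))/5 = -4/5 + ((-9/2 + f)*(-8 + (9 + f)*(20 + f)))/5 = -4/5 + ((-8 + (9 + f)*(20 + f))*(-9/2 + f))/5 = -4/5 + (-8 + (9 + f)*(20 + f))*(-9/2 + f)/5)
413 + j(-14)*(-1531) = 413 + (-778/5 + (1/5)*(-14)**3 + (49/10)*(-14)**2 + (83/10)*(-14))*(-1531) = 413 + (-778/5 + (1/5)*(-2744) + (49/10)*196 - 581/5)*(-1531) = 413 + (-778/5 - 2744/5 + 4802/5 - 581/5)*(-1531) = 413 + (699/5)*(-1531) = 413 - 1070169/5 = -1068104/5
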